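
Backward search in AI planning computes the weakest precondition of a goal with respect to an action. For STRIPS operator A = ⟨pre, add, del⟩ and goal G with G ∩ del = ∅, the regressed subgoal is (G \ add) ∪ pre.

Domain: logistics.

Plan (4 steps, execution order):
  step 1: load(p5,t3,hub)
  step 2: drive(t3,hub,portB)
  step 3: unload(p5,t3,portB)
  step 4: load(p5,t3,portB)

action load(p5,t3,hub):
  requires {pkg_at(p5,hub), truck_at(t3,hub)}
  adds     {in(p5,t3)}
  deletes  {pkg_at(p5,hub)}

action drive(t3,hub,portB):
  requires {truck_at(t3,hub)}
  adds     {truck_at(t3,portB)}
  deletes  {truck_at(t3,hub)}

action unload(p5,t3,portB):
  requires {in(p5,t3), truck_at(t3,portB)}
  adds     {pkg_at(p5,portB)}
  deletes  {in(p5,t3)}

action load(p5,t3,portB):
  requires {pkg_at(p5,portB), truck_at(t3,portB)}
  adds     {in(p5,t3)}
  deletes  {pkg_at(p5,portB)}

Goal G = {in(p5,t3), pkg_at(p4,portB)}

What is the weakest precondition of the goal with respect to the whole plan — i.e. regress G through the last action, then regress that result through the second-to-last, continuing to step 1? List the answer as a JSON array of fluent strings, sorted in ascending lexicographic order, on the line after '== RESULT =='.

Regress step by step:
  through step 4 (load(p5,t3,portB)): drop {in(p5,t3)}, keep {pkg_at(p4,portB)}, require {pkg_at(p5,portB), truck_at(t3,portB)}
    → {pkg_at(p4,portB), pkg_at(p5,portB), truck_at(t3,portB)}
  through step 3 (unload(p5,t3,portB)): drop {pkg_at(p5,portB)}, keep {pkg_at(p4,portB), truck_at(t3,portB)}, require {in(p5,t3), truck_at(t3,portB)}
    → {in(p5,t3), pkg_at(p4,portB), truck_at(t3,portB)}
  through step 2 (drive(t3,hub,portB)): drop {truck_at(t3,portB)}, keep {in(p5,t3), pkg_at(p4,portB)}, require {truck_at(t3,hub)}
    → {in(p5,t3), pkg_at(p4,portB), truck_at(t3,hub)}
  through step 1 (load(p5,t3,hub)): drop {in(p5,t3)}, keep {pkg_at(p4,portB), truck_at(t3,hub)}, require {pkg_at(p5,hub), truck_at(t3,hub)}
    → {pkg_at(p4,portB), pkg_at(p5,hub), truck_at(t3,hub)}

== RESULT ==
["pkg_at(p4,portB)", "pkg_at(p5,hub)", "truck_at(t3,hub)"]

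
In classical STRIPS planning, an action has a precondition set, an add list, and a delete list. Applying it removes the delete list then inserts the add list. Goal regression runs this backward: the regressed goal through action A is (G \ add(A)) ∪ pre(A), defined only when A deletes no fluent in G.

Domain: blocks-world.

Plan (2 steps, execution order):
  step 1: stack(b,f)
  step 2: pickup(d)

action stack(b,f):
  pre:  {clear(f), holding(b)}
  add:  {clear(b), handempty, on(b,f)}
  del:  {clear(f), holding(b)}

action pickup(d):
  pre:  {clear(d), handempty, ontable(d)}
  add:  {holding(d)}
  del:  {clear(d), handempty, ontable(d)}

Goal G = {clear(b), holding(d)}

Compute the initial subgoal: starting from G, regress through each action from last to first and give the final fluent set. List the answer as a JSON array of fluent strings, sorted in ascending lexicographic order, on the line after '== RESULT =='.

Regress step by step:
  through step 2 (pickup(d)): drop {holding(d)}, keep {clear(b)}, require {clear(d), handempty, ontable(d)}
    → {clear(b), clear(d), handempty, ontable(d)}
  through step 1 (stack(b,f)): drop {clear(b), handempty}, keep {clear(d), ontable(d)}, require {clear(f), holding(b)}
    → {clear(d), clear(f), holding(b), ontable(d)}

== RESULT ==
["clear(d)", "clear(f)", "holding(b)", "ontable(d)"]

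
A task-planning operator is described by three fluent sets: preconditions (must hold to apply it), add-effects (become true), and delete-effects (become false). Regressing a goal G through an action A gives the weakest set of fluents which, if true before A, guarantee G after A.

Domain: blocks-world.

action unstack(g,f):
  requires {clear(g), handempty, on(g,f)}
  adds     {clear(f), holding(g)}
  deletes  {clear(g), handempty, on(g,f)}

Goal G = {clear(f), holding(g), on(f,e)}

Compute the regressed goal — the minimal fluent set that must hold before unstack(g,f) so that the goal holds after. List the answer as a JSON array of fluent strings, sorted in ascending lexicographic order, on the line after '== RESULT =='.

Compute (G \ add) ∪ pre:
  G ∩ del = {}  (empty — regression defined)
  G \ add = {clear(f), holding(g), on(f,e)} \ {clear(f), holding(g)} = {on(f,e)}
  ∪ pre   = {on(f,e)} ∪ {clear(g), handempty, on(g,f)}
          = {clear(g), handempty, on(f,e), on(g,f)}

== RESULT ==
["clear(g)", "handempty", "on(f,e)", "on(g,f)"]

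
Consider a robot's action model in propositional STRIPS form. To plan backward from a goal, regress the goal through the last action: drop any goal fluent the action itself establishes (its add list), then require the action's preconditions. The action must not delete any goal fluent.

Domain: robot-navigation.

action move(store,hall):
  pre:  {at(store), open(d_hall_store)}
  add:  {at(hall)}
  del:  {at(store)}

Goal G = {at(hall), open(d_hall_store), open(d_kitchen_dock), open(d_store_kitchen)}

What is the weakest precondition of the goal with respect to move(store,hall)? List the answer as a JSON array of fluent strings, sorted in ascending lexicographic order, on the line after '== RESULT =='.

Compute (G \ add) ∪ pre:
  G ∩ del = {}  (empty — regression defined)
  G \ add = {at(hall), open(d_hall_store), open(d_kitchen_dock), open(d_store_kitchen)} \ {at(hall)} = {open(d_hall_store), open(d_kitchen_dock), open(d_store_kitchen)}
  ∪ pre   = {open(d_hall_store), open(d_kitchen_dock), open(d_store_kitchen)} ∪ {at(store), open(d_hall_store)}
          = {at(store), open(d_hall_store), open(d_kitchen_dock), open(d_store_kitchen)}

== RESULT ==
["at(store)", "open(d_hall_store)", "open(d_kitchen_dock)", "open(d_store_kitchen)"]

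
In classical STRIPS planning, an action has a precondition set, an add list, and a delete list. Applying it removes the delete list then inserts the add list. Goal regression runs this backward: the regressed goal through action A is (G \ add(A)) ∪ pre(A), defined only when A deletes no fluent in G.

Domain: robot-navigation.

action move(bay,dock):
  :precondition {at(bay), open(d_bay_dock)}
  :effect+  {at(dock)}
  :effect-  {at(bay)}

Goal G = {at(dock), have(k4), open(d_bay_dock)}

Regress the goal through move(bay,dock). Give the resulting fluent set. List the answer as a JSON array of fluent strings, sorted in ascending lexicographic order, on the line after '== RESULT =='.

Compute (G \ add) ∪ pre:
  G ∩ del = {}  (empty — regression defined)
  G \ add = {at(dock), have(k4), open(d_bay_dock)} \ {at(dock)} = {have(k4), open(d_bay_dock)}
  ∪ pre   = {have(k4), open(d_bay_dock)} ∪ {at(bay), open(d_bay_dock)}
          = {at(bay), have(k4), open(d_bay_dock)}

== RESULT ==
["at(bay)", "have(k4)", "open(d_bay_dock)"]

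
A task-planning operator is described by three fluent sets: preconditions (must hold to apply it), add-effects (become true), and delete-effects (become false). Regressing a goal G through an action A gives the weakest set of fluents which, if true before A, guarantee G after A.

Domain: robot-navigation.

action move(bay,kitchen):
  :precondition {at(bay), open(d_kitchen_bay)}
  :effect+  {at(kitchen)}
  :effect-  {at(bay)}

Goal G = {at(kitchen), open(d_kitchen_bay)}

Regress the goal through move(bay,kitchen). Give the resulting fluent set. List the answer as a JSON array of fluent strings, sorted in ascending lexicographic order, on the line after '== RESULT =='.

Regress:
  G ∩ del = {}  (empty — regression defined)
  G \ add = {at(kitchen), open(d_kitchen_bay)} \ {at(kitchen)} = {open(d_kitchen_bay)}
  ∪ pre   = {open(d_kitchen_bay)} ∪ {at(bay), open(d_kitchen_bay)}
          = {at(bay), open(d_kitchen_bay)}

== RESULT ==
["at(bay)", "open(d_kitchen_bay)"]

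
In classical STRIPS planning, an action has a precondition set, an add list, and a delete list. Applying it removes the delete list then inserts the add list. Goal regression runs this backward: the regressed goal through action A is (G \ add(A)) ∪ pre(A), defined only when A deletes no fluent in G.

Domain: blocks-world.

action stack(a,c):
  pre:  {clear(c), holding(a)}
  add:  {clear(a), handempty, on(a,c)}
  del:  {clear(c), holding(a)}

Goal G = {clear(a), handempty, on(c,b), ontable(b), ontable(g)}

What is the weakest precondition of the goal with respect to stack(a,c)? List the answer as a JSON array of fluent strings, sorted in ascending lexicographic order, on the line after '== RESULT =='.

Regress:
  G ∩ del = {}  (empty — regression defined)
  G \ add = {clear(a), handempty, on(c,b), ontable(b), ontable(g)} \ {clear(a), handempty, on(a,c)} = {on(c,b), ontable(b), ontable(g)}
  ∪ pre   = {on(c,b), ontable(b), ontable(g)} ∪ {clear(c), holding(a)}
          = {clear(c), holding(a), on(c,b), ontable(b), ontable(g)}

== RESULT ==
["clear(c)", "holding(a)", "on(c,b)", "ontable(b)", "ontable(g)"]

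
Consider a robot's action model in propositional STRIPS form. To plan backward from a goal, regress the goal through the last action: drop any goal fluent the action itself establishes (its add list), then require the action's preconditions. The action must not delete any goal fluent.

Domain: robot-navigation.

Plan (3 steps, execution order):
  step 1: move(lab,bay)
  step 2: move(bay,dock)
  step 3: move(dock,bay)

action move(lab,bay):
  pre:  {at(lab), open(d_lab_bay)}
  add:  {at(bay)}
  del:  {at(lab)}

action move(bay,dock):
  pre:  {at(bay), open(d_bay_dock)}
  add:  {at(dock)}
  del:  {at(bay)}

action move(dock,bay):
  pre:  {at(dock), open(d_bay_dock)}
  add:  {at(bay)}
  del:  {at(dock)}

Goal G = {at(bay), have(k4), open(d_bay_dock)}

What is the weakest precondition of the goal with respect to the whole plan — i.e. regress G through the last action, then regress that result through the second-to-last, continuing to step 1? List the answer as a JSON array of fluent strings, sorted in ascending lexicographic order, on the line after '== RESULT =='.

Regress step by step:
  through step 3 (move(dock,bay)): drop {at(bay)}, keep {have(k4), open(d_bay_dock)}, require {at(dock), open(d_bay_dock)}
    → {at(dock), have(k4), open(d_bay_dock)}
  through step 2 (move(bay,dock)): drop {at(dock)}, keep {have(k4), open(d_bay_dock)}, require {at(bay), open(d_bay_dock)}
    → {at(bay), have(k4), open(d_bay_dock)}
  through step 1 (move(lab,bay)): drop {at(bay)}, keep {have(k4), open(d_bay_dock)}, require {at(lab), open(d_lab_bay)}
    → {at(lab), have(k4), open(d_bay_dock), open(d_lab_bay)}

== RESULT ==
["at(lab)", "have(k4)", "open(d_bay_dock)", "open(d_lab_bay)"]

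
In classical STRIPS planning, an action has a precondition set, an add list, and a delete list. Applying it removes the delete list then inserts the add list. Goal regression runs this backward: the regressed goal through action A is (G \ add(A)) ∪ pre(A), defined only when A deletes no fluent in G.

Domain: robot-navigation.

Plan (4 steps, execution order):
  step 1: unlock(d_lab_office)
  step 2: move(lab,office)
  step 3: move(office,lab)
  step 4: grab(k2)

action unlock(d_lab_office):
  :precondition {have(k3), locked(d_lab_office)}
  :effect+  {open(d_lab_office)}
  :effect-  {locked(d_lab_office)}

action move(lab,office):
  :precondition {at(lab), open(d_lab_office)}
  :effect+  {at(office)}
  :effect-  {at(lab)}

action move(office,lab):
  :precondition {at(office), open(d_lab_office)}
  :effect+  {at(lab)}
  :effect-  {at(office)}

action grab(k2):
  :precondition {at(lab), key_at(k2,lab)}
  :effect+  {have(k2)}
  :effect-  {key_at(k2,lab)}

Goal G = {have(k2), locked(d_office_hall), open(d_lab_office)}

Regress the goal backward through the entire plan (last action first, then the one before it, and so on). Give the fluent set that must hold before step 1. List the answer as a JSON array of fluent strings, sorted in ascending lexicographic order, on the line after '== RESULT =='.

Work backward from the goal:
  through step 4 (grab(k2)): drop {have(k2)}, keep {locked(d_office_hall), open(d_lab_office)}, require {at(lab), key_at(k2,lab)}
    → {at(lab), key_at(k2,lab), locked(d_office_hall), open(d_lab_office)}
  through step 3 (move(office,lab)): drop {at(lab)}, keep {key_at(k2,lab), locked(d_office_hall), open(d_lab_office)}, require {at(office), open(d_lab_office)}
    → {at(office), key_at(k2,lab), locked(d_office_hall), open(d_lab_office)}
  through step 2 (move(lab,office)): drop {at(office)}, keep {key_at(k2,lab), locked(d_office_hall), open(d_lab_office)}, require {at(lab), open(d_lab_office)}
    → {at(lab), key_at(k2,lab), locked(d_office_hall), open(d_lab_office)}
  through step 1 (unlock(d_lab_office)): drop {open(d_lab_office)}, keep {at(lab), key_at(k2,lab), locked(d_office_hall)}, require {have(k3), locked(d_lab_office)}
    → {at(lab), have(k3), key_at(k2,lab), locked(d_lab_office), locked(d_office_hall)}

== RESULT ==
["at(lab)", "have(k3)", "key_at(k2,lab)", "locked(d_lab_office)", "locked(d_office_hall)"]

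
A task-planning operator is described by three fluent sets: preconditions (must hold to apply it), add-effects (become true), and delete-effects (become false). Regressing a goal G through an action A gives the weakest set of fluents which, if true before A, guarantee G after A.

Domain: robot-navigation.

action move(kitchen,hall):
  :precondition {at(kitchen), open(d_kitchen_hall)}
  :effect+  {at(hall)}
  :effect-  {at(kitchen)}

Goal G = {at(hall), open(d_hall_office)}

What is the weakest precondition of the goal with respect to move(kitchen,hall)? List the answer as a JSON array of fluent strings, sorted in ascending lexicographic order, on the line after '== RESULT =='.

Compute (G \ add) ∪ pre:
  G ∩ del = {}  (empty — regression defined)
  G \ add = {at(hall), open(d_hall_office)} \ {at(hall)} = {open(d_hall_office)}
  ∪ pre   = {open(d_hall_office)} ∪ {at(kitchen), open(d_kitchen_hall)}
          = {at(kitchen), open(d_hall_office), open(d_kitchen_hall)}

== RESULT ==
["at(kitchen)", "open(d_hall_office)", "open(d_kitchen_hall)"]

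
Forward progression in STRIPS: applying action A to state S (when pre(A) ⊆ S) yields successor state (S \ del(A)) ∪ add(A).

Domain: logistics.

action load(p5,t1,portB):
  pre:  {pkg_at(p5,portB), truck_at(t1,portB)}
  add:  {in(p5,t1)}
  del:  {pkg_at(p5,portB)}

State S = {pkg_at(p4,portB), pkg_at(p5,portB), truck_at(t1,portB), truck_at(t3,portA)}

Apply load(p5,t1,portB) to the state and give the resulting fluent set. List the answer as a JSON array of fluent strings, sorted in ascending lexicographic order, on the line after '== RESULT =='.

Compute (S \ del) ∪ add:
  pre ⊆ S: {pkg_at(p5,portB), truck_at(t1,portB)} ⊆ S  — applicable
  S \ del = {pkg_at(p4,portB), truck_at(t1,portB), truck_at(t3,portA)}
  ∪ add   = {in(p5,t1), pkg_at(p4,portB), truck_at(t1,portB), truck_at(t3,portA)}

== RESULT ==
["in(p5,t1)", "pkg_at(p4,portB)", "truck_at(t1,portB)", "truck_at(t3,portA)"]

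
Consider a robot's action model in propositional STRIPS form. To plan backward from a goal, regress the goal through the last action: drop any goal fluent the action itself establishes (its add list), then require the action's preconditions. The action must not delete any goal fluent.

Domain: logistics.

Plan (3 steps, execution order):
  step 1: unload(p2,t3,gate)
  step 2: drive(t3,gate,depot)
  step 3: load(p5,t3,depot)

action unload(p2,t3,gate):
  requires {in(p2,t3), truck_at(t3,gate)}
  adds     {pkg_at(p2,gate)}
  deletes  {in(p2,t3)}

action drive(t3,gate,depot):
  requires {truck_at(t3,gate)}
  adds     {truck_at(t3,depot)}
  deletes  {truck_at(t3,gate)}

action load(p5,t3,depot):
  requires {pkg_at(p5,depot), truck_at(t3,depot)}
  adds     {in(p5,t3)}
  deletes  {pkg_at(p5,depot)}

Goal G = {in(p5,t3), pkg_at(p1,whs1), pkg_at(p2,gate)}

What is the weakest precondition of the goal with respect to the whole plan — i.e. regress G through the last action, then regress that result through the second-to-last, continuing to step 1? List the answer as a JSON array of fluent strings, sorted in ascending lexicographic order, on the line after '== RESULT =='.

Work backward from the goal:
  through step 3 (load(p5,t3,depot)): drop {in(p5,t3)}, keep {pkg_at(p1,whs1), pkg_at(p2,gate)}, require {pkg_at(p5,depot), truck_at(t3,depot)}
    → {pkg_at(p1,whs1), pkg_at(p2,gate), pkg_at(p5,depot), truck_at(t3,depot)}
  through step 2 (drive(t3,gate,depot)): drop {truck_at(t3,depot)}, keep {pkg_at(p1,whs1), pkg_at(p2,gate), pkg_at(p5,depot)}, require {truck_at(t3,gate)}
    → {pkg_at(p1,whs1), pkg_at(p2,gate), pkg_at(p5,depot), truck_at(t3,gate)}
  through step 1 (unload(p2,t3,gate)): drop {pkg_at(p2,gate)}, keep {pkg_at(p1,whs1), pkg_at(p5,depot), truck_at(t3,gate)}, require {in(p2,t3), truck_at(t3,gate)}
    → {in(p2,t3), pkg_at(p1,whs1), pkg_at(p5,depot), truck_at(t3,gate)}

== RESULT ==
["in(p2,t3)", "pkg_at(p1,whs1)", "pkg_at(p5,depot)", "truck_at(t3,gate)"]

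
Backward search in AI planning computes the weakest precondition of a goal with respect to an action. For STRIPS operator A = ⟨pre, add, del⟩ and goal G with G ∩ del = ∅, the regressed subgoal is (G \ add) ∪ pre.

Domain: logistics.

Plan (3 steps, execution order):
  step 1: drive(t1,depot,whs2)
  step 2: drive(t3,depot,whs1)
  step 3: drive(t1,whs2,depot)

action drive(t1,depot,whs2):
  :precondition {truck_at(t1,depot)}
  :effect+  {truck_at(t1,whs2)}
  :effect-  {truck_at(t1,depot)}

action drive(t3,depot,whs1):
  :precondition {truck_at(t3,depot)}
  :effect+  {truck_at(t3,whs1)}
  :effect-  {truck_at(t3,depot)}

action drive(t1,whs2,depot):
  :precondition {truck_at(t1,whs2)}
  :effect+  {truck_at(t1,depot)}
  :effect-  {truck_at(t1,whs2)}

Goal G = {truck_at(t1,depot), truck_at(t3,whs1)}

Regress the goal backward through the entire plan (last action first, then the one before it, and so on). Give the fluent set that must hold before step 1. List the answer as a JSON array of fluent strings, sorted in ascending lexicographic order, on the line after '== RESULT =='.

Regress step by step:
  through step 3 (drive(t1,whs2,depot)): drop {truck_at(t1,depot)}, keep {truck_at(t3,whs1)}, require {truck_at(t1,whs2)}
    → {truck_at(t1,whs2), truck_at(t3,whs1)}
  through step 2 (drive(t3,depot,whs1)): drop {truck_at(t3,whs1)}, keep {truck_at(t1,whs2)}, require {truck_at(t3,depot)}
    → {truck_at(t1,whs2), truck_at(t3,depot)}
  through step 1 (drive(t1,depot,whs2)): drop {truck_at(t1,whs2)}, keep {truck_at(t3,depot)}, require {truck_at(t1,depot)}
    → {truck_at(t1,depot), truck_at(t3,depot)}

== RESULT ==
["truck_at(t1,depot)", "truck_at(t3,depot)"]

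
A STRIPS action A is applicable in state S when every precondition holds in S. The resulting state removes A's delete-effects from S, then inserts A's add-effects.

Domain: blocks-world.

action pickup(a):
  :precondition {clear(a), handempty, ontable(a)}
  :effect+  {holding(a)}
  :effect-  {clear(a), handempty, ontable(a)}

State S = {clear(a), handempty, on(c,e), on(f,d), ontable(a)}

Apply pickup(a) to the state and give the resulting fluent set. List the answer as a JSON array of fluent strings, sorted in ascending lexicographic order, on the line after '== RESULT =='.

Progress:
  pre ⊆ S: {clear(a), handempty, ontable(a)} ⊆ S  — applicable
  S \ del = {on(c,e), on(f,d)}
  ∪ add   = {holding(a), on(c,e), on(f,d)}

== RESULT ==
["holding(a)", "on(c,e)", "on(f,d)"]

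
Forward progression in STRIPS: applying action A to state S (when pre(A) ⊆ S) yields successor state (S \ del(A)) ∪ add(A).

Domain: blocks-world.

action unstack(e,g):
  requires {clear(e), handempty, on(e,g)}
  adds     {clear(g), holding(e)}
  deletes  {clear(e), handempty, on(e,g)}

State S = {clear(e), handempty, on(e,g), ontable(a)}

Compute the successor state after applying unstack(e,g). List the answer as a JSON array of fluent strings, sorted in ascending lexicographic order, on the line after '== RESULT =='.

Progress:
  pre ⊆ S: {clear(e), handempty, on(e,g)} ⊆ S  — applicable
  S \ del = {ontable(a)}
  ∪ add   = {clear(g), holding(e), ontable(a)}

== RESULT ==
["clear(g)", "holding(e)", "ontable(a)"]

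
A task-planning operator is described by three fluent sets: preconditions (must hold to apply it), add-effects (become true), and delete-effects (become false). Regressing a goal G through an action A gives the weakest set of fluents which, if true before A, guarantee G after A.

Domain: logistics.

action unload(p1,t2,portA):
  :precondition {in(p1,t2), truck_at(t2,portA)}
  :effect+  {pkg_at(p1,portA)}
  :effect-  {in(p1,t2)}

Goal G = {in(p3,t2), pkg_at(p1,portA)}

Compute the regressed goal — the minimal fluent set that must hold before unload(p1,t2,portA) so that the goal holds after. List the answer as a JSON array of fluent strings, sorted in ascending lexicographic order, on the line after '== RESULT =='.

Compute (G \ add) ∪ pre:
  G ∩ del = {}  (empty — regression defined)
  G \ add = {in(p3,t2), pkg_at(p1,portA)} \ {pkg_at(p1,portA)} = {in(p3,t2)}
  ∪ pre   = {in(p3,t2)} ∪ {in(p1,t2), truck_at(t2,portA)}
          = {in(p1,t2), in(p3,t2), truck_at(t2,portA)}

== RESULT ==
["in(p1,t2)", "in(p3,t2)", "truck_at(t2,portA)"]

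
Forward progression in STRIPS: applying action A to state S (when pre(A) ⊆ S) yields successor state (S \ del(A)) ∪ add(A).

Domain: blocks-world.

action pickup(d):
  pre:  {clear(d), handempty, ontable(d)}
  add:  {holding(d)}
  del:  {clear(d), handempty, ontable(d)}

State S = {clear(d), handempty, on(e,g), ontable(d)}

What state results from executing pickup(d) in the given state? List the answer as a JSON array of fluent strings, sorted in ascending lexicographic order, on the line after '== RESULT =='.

Progress:
  pre ⊆ S: {clear(d), handempty, ontable(d)} ⊆ S  — applicable
  S \ del = {on(e,g)}
  ∪ add   = {holding(d), on(e,g)}

== RESULT ==
["holding(d)", "on(e,g)"]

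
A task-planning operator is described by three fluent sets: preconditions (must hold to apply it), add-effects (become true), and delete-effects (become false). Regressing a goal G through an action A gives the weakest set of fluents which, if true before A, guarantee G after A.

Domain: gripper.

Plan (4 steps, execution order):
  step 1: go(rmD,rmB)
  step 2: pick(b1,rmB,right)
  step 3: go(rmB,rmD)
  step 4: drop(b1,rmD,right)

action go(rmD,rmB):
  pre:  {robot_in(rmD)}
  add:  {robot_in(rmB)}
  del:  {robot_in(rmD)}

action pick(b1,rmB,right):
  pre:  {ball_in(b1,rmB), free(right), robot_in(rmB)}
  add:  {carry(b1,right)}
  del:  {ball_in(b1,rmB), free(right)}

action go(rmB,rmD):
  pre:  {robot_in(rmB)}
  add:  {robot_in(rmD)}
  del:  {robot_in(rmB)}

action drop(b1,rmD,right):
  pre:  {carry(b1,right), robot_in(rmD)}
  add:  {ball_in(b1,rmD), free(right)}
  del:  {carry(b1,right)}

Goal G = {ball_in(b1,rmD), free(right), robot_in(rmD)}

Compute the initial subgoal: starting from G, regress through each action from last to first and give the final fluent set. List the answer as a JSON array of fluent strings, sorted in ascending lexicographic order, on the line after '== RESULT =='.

Regress step by step:
  through step 4 (drop(b1,rmD,right)): drop {ball_in(b1,rmD), free(right)}, keep {robot_in(rmD)}, require {carry(b1,right), robot_in(rmD)}
    → {carry(b1,right), robot_in(rmD)}
  through step 3 (go(rmB,rmD)): drop {robot_in(rmD)}, keep {carry(b1,right)}, require {robot_in(rmB)}
    → {carry(b1,right), robot_in(rmB)}
  through step 2 (pick(b1,rmB,right)): drop {carry(b1,right)}, keep {robot_in(rmB)}, require {ball_in(b1,rmB), free(right), robot_in(rmB)}
    → {ball_in(b1,rmB), free(right), robot_in(rmB)}
  through step 1 (go(rmD,rmB)): drop {robot_in(rmB)}, keep {ball_in(b1,rmB), free(right)}, require {robot_in(rmD)}
    → {ball_in(b1,rmB), free(right), robot_in(rmD)}

== RESULT ==
["ball_in(b1,rmB)", "free(right)", "robot_in(rmD)"]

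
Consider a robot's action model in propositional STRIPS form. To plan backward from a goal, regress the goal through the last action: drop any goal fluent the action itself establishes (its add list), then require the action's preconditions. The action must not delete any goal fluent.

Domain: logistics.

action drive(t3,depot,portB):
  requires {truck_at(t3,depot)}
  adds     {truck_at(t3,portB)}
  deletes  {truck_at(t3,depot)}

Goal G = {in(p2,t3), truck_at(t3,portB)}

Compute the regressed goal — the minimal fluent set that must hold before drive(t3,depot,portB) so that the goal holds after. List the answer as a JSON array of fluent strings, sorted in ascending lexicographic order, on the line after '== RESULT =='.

Regress:
  G ∩ del = {}  (empty — regression defined)
  G \ add = {in(p2,t3), truck_at(t3,portB)} \ {truck_at(t3,portB)} = {in(p2,t3)}
  ∪ pre   = {in(p2,t3)} ∪ {truck_at(t3,depot)}
          = {in(p2,t3), truck_at(t3,depot)}

== RESULT ==
["in(p2,t3)", "truck_at(t3,depot)"]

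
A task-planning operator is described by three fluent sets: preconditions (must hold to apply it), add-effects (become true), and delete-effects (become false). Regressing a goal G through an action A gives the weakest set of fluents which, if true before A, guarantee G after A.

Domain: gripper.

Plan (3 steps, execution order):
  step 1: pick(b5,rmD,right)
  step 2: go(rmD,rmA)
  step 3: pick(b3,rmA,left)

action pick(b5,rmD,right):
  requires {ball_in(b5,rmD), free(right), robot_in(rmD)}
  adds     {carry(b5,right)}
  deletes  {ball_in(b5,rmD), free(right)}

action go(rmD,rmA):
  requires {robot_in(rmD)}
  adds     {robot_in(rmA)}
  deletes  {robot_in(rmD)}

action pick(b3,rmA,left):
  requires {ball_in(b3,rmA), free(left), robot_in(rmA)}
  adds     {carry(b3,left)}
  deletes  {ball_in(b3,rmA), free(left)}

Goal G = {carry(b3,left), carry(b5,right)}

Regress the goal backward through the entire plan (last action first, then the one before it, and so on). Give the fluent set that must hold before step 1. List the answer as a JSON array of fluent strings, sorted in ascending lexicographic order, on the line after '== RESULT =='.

Regress step by step:
  through step 3 (pick(b3,rmA,left)): drop {carry(b3,left)}, keep {carry(b5,right)}, require {ball_in(b3,rmA), free(left), robot_in(rmA)}
    → {ball_in(b3,rmA), carry(b5,right), free(left), robot_in(rmA)}
  through step 2 (go(rmD,rmA)): drop {robot_in(rmA)}, keep {ball_in(b3,rmA), carry(b5,right), free(left)}, require {robot_in(rmD)}
    → {ball_in(b3,rmA), carry(b5,right), free(left), robot_in(rmD)}
  through step 1 (pick(b5,rmD,right)): drop {carry(b5,right)}, keep {ball_in(b3,rmA), free(left), robot_in(rmD)}, require {ball_in(b5,rmD), free(right), robot_in(rmD)}
    → {ball_in(b3,rmA), ball_in(b5,rmD), free(left), free(right), robot_in(rmD)}

== RESULT ==
["ball_in(b3,rmA)", "ball_in(b5,rmD)", "free(left)", "free(right)", "robot_in(rmD)"]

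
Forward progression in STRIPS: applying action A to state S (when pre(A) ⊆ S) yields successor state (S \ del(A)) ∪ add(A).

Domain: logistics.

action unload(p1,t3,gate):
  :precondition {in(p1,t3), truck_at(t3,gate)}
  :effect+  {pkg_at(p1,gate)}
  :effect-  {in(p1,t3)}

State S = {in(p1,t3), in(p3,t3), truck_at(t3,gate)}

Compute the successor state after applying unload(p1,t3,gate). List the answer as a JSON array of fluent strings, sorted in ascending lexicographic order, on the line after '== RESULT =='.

Progress:
  pre ⊆ S: {in(p1,t3), truck_at(t3,gate)} ⊆ S  — applicable
  S \ del = {in(p3,t3), truck_at(t3,gate)}
  ∪ add   = {in(p3,t3), pkg_at(p1,gate), truck_at(t3,gate)}

== RESULT ==
["in(p3,t3)", "pkg_at(p1,gate)", "truck_at(t3,gate)"]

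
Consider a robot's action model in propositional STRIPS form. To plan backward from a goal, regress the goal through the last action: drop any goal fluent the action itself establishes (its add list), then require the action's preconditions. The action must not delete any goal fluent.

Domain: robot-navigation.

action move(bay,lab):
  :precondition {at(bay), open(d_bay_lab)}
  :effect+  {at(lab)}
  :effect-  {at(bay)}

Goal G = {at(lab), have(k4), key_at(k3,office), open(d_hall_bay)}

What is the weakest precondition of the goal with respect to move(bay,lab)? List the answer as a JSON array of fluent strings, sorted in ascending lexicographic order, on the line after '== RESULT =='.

Regress:
  G ∩ del = {}  (empty — regression defined)
  G \ add = {at(lab), have(k4), key_at(k3,office), open(d_hall_bay)} \ {at(lab)} = {have(k4), key_at(k3,office), open(d_hall_bay)}
  ∪ pre   = {have(k4), key_at(k3,office), open(d_hall_bay)} ∪ {at(bay), open(d_bay_lab)}
          = {at(bay), have(k4), key_at(k3,office), open(d_bay_lab), open(d_hall_bay)}

== RESULT ==
["at(bay)", "have(k4)", "key_at(k3,office)", "open(d_bay_lab)", "open(d_hall_bay)"]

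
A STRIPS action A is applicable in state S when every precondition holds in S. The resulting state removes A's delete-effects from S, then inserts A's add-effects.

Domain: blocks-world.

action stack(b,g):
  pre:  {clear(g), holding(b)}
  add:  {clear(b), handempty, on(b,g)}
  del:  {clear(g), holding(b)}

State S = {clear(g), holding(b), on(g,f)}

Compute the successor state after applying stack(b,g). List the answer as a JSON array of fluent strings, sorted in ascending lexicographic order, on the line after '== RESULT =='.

Progress:
  pre ⊆ S: {clear(g), holding(b)} ⊆ S  — applicable
  S \ del = {on(g,f)}
  ∪ add   = {clear(b), handempty, on(b,g), on(g,f)}

== RESULT ==
["clear(b)", "handempty", "on(b,g)", "on(g,f)"]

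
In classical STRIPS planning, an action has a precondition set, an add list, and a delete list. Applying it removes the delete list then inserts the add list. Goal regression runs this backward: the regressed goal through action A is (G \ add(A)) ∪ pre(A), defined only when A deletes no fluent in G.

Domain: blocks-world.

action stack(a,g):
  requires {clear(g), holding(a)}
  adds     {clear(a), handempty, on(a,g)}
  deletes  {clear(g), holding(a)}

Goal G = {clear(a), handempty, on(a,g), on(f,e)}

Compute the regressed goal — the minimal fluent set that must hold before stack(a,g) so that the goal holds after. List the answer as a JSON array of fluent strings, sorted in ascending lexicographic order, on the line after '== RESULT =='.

Compute (G \ add) ∪ pre:
  G ∩ del = {}  (empty — regression defined)
  G \ add = {clear(a), handempty, on(a,g), on(f,e)} \ {clear(a), handempty, on(a,g)} = {on(f,e)}
  ∪ pre   = {on(f,e)} ∪ {clear(g), holding(a)}
          = {clear(g), holding(a), on(f,e)}

== RESULT ==
["clear(g)", "holding(a)", "on(f,e)"]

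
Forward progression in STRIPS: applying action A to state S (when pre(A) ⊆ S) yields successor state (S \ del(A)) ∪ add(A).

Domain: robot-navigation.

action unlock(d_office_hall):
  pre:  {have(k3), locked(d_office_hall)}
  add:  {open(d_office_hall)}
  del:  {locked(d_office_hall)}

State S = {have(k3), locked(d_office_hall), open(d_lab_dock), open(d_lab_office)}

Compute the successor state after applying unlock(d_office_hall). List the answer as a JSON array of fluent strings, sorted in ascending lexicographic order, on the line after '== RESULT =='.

Compute (S \ del) ∪ add:
  pre ⊆ S: {have(k3), locked(d_office_hall)} ⊆ S  — applicable
  S \ del = {have(k3), open(d_lab_dock), open(d_lab_office)}
  ∪ add   = {have(k3), open(d_lab_dock), open(d_lab_office), open(d_office_hall)}

== RESULT ==
["have(k3)", "open(d_lab_dock)", "open(d_lab_office)", "open(d_office_hall)"]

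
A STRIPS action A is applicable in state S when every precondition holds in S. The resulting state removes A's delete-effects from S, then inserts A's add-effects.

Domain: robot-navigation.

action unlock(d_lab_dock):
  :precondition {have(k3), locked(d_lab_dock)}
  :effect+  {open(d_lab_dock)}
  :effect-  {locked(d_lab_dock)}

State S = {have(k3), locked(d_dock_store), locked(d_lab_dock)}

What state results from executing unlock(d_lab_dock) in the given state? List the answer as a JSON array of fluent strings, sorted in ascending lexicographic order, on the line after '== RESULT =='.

Progress:
  pre ⊆ S: {have(k3), locked(d_lab_dock)} ⊆ S  — applicable
  S \ del = {have(k3), locked(d_dock_store)}
  ∪ add   = {have(k3), locked(d_dock_store), open(d_lab_dock)}

== RESULT ==
["have(k3)", "locked(d_dock_store)", "open(d_lab_dock)"]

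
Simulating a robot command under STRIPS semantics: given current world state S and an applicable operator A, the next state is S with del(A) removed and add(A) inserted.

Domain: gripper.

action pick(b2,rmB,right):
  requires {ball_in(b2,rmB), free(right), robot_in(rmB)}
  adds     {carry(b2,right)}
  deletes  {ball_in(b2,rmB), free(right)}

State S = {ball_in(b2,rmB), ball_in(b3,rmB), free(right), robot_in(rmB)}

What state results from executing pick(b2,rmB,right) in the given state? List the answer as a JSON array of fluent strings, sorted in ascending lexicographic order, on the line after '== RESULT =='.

Progress:
  pre ⊆ S: {ball_in(b2,rmB), free(right), robot_in(rmB)} ⊆ S  — applicable
  S \ del = {ball_in(b3,rmB), robot_in(rmB)}
  ∪ add   = {ball_in(b3,rmB), carry(b2,right), robot_in(rmB)}

== RESULT ==
["ball_in(b3,rmB)", "carry(b2,right)", "robot_in(rmB)"]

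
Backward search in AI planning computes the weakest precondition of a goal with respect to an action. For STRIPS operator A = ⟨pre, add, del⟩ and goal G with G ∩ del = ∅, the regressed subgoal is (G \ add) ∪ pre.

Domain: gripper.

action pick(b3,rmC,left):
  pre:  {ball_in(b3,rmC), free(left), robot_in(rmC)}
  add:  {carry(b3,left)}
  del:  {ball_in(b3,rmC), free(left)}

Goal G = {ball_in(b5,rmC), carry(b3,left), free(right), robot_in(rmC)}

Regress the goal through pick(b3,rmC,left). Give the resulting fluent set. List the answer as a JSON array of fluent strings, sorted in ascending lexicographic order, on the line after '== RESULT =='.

Regress:
  G ∩ del = {}  (empty — regression defined)
  G \ add = {ball_in(b5,rmC), carry(b3,left), free(right), robot_in(rmC)} \ {carry(b3,left)} = {ball_in(b5,rmC), free(right), robot_in(rmC)}
  ∪ pre   = {ball_in(b5,rmC), free(right), robot_in(rmC)} ∪ {ball_in(b3,rmC), free(left), robot_in(rmC)}
          = {ball_in(b3,rmC), ball_in(b5,rmC), free(left), free(right), robot_in(rmC)}

== RESULT ==
["ball_in(b3,rmC)", "ball_in(b5,rmC)", "free(left)", "free(right)", "robot_in(rmC)"]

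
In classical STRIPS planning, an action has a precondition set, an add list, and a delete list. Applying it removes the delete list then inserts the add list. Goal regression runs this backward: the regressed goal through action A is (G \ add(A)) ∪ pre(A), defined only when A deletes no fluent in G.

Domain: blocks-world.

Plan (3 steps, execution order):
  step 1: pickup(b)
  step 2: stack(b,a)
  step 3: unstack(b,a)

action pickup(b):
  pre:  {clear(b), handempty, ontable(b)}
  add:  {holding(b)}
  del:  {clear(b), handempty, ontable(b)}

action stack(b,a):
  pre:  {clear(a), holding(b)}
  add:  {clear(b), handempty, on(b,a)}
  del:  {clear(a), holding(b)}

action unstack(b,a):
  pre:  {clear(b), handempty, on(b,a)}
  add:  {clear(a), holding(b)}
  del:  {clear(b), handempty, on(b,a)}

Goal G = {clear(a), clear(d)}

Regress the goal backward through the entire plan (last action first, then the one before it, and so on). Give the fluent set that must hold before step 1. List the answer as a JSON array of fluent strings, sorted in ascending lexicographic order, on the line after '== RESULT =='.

Work backward from the goal:
  through step 3 (unstack(b,a)): drop {clear(a)}, keep {clear(d)}, require {clear(b), handempty, on(b,a)}
    → {clear(b), clear(d), handempty, on(b,a)}
  through step 2 (stack(b,a)): drop {clear(b), handempty, on(b,a)}, keep {clear(d)}, require {clear(a), holding(b)}
    → {clear(a), clear(d), holding(b)}
  through step 1 (pickup(b)): drop {holding(b)}, keep {clear(a), clear(d)}, require {clear(b), handempty, ontable(b)}
    → {clear(a), clear(b), clear(d), handempty, ontable(b)}

== RESULT ==
["clear(a)", "clear(b)", "clear(d)", "handempty", "ontable(b)"]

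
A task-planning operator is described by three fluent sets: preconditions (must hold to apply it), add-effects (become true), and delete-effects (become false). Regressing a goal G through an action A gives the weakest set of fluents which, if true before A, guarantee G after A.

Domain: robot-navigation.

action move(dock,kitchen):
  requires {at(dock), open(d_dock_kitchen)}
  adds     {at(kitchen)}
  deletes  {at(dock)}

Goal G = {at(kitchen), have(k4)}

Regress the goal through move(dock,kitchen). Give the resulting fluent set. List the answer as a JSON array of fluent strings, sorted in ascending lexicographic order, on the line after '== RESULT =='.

Regress:
  G ∩ del = {}  (empty — regression defined)
  G \ add = {at(kitchen), have(k4)} \ {at(kitchen)} = {have(k4)}
  ∪ pre   = {have(k4)} ∪ {at(dock), open(d_dock_kitchen)}
          = {at(dock), have(k4), open(d_dock_kitchen)}

== RESULT ==
["at(dock)", "have(k4)", "open(d_dock_kitchen)"]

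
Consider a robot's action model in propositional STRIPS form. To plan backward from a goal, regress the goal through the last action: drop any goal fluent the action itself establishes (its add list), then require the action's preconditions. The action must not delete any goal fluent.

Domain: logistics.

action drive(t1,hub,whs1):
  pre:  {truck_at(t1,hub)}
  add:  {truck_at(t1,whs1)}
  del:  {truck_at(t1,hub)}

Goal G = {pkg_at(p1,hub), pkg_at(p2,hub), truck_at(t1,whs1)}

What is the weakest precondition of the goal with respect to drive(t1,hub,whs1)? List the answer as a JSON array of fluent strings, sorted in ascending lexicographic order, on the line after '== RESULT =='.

Compute (G \ add) ∪ pre:
  G ∩ del = {}  (empty — regression defined)
  G \ add = {pkg_at(p1,hub), pkg_at(p2,hub), truck_at(t1,whs1)} \ {truck_at(t1,whs1)} = {pkg_at(p1,hub), pkg_at(p2,hub)}
  ∪ pre   = {pkg_at(p1,hub), pkg_at(p2,hub)} ∪ {truck_at(t1,hub)}
          = {pkg_at(p1,hub), pkg_at(p2,hub), truck_at(t1,hub)}

== RESULT ==
["pkg_at(p1,hub)", "pkg_at(p2,hub)", "truck_at(t1,hub)"]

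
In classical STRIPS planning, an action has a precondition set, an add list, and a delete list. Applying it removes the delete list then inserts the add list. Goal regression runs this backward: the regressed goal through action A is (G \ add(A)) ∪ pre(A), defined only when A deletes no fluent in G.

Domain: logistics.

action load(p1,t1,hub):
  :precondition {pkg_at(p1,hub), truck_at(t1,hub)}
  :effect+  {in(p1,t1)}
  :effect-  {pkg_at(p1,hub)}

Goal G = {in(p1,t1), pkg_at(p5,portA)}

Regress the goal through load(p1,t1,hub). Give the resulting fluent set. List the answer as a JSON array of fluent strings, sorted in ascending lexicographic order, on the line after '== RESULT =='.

Regress:
  G ∩ del = {}  (empty — regression defined)
  G \ add = {in(p1,t1), pkg_at(p5,portA)} \ {in(p1,t1)} = {pkg_at(p5,portA)}
  ∪ pre   = {pkg_at(p5,portA)} ∪ {pkg_at(p1,hub), truck_at(t1,hub)}
          = {pkg_at(p1,hub), pkg_at(p5,portA), truck_at(t1,hub)}

== RESULT ==
["pkg_at(p1,hub)", "pkg_at(p5,portA)", "truck_at(t1,hub)"]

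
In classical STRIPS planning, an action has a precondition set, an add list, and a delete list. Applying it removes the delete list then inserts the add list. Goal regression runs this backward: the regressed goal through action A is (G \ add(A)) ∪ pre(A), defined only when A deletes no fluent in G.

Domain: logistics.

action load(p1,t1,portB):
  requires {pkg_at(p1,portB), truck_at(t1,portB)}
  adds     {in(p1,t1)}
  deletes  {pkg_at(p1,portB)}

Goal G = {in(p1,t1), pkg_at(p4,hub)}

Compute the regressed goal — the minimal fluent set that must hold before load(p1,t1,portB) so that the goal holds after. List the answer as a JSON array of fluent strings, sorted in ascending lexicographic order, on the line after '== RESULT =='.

Regress:
  G ∩ del = {}  (empty — regression defined)
  G \ add = {in(p1,t1), pkg_at(p4,hub)} \ {in(p1,t1)} = {pkg_at(p4,hub)}
  ∪ pre   = {pkg_at(p4,hub)} ∪ {pkg_at(p1,portB), truck_at(t1,portB)}
          = {pkg_at(p1,portB), pkg_at(p4,hub), truck_at(t1,portB)}

== RESULT ==
["pkg_at(p1,portB)", "pkg_at(p4,hub)", "truck_at(t1,portB)"]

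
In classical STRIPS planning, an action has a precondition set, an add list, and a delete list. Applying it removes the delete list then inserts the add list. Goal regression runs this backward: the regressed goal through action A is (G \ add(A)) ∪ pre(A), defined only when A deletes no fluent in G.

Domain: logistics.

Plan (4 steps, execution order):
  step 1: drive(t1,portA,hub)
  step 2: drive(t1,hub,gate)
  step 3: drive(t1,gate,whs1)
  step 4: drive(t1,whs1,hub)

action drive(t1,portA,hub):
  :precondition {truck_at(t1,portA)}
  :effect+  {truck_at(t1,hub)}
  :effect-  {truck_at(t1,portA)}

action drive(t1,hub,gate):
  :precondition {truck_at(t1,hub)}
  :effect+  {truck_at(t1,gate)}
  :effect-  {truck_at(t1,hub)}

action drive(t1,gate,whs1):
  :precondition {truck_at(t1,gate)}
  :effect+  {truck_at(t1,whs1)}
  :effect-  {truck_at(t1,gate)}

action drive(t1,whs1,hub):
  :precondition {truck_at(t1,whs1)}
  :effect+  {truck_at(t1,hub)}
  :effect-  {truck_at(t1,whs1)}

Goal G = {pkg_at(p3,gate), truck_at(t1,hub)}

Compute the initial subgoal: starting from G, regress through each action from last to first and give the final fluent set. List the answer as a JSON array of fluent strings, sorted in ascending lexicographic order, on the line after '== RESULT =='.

Regress step by step:
  through step 4 (drive(t1,whs1,hub)): drop {truck_at(t1,hub)}, keep {pkg_at(p3,gate)}, require {truck_at(t1,whs1)}
    → {pkg_at(p3,gate), truck_at(t1,whs1)}
  through step 3 (drive(t1,gate,whs1)): drop {truck_at(t1,whs1)}, keep {pkg_at(p3,gate)}, require {truck_at(t1,gate)}
    → {pkg_at(p3,gate), truck_at(t1,gate)}
  through step 2 (drive(t1,hub,gate)): drop {truck_at(t1,gate)}, keep {pkg_at(p3,gate)}, require {truck_at(t1,hub)}
    → {pkg_at(p3,gate), truck_at(t1,hub)}
  through step 1 (drive(t1,portA,hub)): drop {truck_at(t1,hub)}, keep {pkg_at(p3,gate)}, require {truck_at(t1,portA)}
    → {pkg_at(p3,gate), truck_at(t1,portA)}

== RESULT ==
["pkg_at(p3,gate)", "truck_at(t1,portA)"]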